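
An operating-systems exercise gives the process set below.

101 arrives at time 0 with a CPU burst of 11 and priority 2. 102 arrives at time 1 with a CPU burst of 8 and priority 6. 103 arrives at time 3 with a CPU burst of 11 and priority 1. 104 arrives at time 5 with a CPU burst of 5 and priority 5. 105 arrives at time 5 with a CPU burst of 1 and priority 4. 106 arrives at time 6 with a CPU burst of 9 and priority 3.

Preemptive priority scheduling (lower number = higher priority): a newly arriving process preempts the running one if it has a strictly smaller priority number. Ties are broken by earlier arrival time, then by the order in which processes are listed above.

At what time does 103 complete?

Timeline: | 101 0-3 | 103 3-14 | 101 14-22 | 106 22-31 | 105 31-32 | 104 32-37 | 102 37-45 |
Completion: 101=22  102=45  103=14  104=37  105=32  106=31

14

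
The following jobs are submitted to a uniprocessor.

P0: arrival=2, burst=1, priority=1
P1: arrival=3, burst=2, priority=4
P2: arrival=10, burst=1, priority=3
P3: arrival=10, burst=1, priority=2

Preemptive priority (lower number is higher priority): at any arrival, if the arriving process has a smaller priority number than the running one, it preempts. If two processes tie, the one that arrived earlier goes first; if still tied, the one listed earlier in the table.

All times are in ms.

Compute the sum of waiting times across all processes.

Gantt: | idle 0-2 | P0 2-3 | P1 3-5 | idle 5-10 | P3 10-11 | P2 11-12 |
Completion: P0=3  P1=5  P2=12  P3=11
Waiting = turnaround − burst: P0=0, P1=0, P2=1, P3=0
Total waiting = 0 + 0 + 1 + 0 = 1

1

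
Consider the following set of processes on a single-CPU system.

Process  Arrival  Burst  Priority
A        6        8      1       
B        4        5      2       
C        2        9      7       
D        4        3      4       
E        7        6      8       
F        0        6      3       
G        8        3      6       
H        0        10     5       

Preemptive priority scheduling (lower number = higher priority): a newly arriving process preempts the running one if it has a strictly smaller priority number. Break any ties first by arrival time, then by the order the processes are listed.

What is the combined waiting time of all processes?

152

Timeline: | F 0-4 | B 4-6 | A 6-14 | B 14-17 | F 17-19 | D 19-22 | H 22-32 | G 32-35 | C 35-44 | E 44-50 |
Completion: A=14  B=17  C=44  D=22  E=50  F=19  G=35  H=32
Turnaround (C−A): A=8  B=13  C=42  D=18  E=43  F=19  G=27  H=32
Waiting = turnaround − burst: A=0, B=8, C=33, D=15, E=37, F=13, G=24, H=22
Total waiting = 0 + 8 + 33 + 15 + 37 + 13 + 24 + 22 = 152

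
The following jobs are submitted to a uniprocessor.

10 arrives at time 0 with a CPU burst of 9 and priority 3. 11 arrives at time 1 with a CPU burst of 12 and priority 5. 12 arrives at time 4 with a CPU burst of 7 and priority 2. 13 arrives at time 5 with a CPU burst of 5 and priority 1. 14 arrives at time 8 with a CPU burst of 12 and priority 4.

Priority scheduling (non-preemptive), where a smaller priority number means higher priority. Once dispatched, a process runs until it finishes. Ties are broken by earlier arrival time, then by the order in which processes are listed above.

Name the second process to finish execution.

Schedule: | 10 0-9 | 13 9-14 | 12 14-21 | 14 21-33 | 11 33-45 |
Completion: 10=9  11=45  12=21  13=14  14=33
Finish order: 10 → 13 → 12 → 14 → 11

13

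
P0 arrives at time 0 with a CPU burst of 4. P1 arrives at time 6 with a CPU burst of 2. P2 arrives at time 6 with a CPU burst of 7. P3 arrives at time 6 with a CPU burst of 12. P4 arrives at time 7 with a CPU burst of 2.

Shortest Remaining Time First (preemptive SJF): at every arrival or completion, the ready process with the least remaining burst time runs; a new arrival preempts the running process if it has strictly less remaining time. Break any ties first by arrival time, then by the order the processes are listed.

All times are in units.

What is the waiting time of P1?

Schedule: | P0 0-4 | idle 4-6 | P1 6-8 | P4 8-10 | P2 10-17 | P3 17-29 |
Completion: P0=4  P1=8  P2=17  P3=29  P4=10
Turnaround (C−A): P0=4  P1=2  P2=11  P3=23  P4=3
Waiting(P1) = turnaround − burst = 2 − 2 = 0

0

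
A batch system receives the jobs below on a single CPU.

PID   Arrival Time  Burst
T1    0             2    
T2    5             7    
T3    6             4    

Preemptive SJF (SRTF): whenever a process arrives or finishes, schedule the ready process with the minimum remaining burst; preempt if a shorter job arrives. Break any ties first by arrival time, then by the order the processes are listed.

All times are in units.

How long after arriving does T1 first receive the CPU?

Timeline: | T1 0-2 | idle 2-5 | T2 5-6 | T3 6-10 | T2 10-16 |
Completion: T1=2  T2=16  T3=10
Turnaround (C−A): T1=2  T2=11  T3=4
Response(T1) = first start − arrival = 0 − 0 = 0

0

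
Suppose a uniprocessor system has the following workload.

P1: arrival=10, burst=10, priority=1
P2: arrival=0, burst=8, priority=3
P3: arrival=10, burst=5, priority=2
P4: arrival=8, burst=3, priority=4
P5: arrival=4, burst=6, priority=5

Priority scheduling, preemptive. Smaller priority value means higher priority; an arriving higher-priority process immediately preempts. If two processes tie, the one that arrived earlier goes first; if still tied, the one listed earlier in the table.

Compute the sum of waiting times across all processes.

47

Gantt: | P2 0-8 | P4 8-10 | P1 10-20 | P3 20-25 | P4 25-26 | P5 26-32 |
Completion: P1=20  P2=8  P3=25  P4=26  P5=32
Turnaround (C−A): P1=10  P2=8  P3=15  P4=18  P5=28
Waiting = turnaround − burst: P1=0, P2=0, P3=10, P4=15, P5=22
Total waiting = 0 + 0 + 10 + 15 + 22 = 47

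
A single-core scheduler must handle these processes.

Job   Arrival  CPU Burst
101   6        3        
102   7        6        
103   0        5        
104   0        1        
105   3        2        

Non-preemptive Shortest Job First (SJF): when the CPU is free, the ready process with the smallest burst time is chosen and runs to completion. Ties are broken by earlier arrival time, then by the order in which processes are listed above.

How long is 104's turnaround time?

Timeline: | 104 0-1 | 103 1-6 | 105 6-8 | 101 8-11 | 102 11-17 |
Completion: 101=11  102=17  103=6  104=1  105=8
Turnaround (C−A): 101=5  102=10  103=6  104=1  105=5
Turnaround(104) = completion − arrival = 1 − 0 = 1

1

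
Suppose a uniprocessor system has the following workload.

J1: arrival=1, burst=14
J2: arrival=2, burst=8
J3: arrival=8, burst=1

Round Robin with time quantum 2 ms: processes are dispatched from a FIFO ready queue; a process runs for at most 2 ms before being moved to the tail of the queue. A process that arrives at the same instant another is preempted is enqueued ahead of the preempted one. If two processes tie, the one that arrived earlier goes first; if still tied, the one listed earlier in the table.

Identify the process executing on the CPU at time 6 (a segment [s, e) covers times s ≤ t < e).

J1

Gantt: | idle 0-1 | J1 1-3 | J2 3-5 | J1 5-7 | J2 7-9 | J1 9-11 | J3 11-12 | J2 12-14 | J1 14-16 | J2 16-18 | J1 18-24 |
Completion: J1=24  J2=18  J3=12
Turnaround (C−A): J1=23  J2=16  J3=4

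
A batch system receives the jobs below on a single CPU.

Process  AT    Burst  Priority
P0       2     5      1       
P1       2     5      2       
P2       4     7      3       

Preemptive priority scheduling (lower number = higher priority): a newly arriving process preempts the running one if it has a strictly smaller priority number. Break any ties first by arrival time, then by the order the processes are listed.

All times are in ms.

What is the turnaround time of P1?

Timeline: | idle 0-2 | P0 2-7 | P1 7-12 | P2 12-19 |
Completion: P0=7  P1=12  P2=19
Turnaround (C−A): P0=5  P1=10  P2=15
Turnaround(P1) = completion − arrival = 12 − 2 = 10

10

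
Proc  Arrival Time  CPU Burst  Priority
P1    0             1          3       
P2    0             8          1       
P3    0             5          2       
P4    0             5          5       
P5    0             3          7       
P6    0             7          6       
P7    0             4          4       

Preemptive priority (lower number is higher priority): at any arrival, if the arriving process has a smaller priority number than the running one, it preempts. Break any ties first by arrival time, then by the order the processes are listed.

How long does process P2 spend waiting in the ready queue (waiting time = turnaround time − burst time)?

0

Schedule: | P2 0-8 | P3 8-13 | P1 13-14 | P7 14-18 | P4 18-23 | P6 23-30 | P5 30-33 |
Completion: P1=14  P2=8  P3=13  P4=23  P5=33  P6=30  P7=18
Waiting(P2) = turnaround − burst = 8 − 8 = 0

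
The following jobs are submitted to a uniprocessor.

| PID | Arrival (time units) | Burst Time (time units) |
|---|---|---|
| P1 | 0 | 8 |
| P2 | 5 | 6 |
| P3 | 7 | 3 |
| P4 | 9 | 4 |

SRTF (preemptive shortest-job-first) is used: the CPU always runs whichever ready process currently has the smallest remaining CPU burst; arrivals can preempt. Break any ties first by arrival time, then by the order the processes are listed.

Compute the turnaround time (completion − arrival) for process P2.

Schedule: | P1 0-8 | P3 8-11 | P4 11-15 | P2 15-21 |
Completion: P1=8  P2=21  P3=11  P4=15
Turnaround(P2) = completion − arrival = 21 − 5 = 16

16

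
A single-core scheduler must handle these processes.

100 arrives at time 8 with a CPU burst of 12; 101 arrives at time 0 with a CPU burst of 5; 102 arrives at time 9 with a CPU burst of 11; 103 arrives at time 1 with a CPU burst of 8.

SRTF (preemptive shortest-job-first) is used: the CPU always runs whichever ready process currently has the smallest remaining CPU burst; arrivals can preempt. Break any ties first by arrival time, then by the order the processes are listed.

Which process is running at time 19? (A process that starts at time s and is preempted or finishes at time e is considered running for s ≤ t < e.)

102

Timeline: | 101 0-5 | 103 5-13 | 102 13-24 | 100 24-36 |
Completion: 100=36  101=5  102=24  103=13
Turnaround (C−A): 100=28  101=5  102=15  103=12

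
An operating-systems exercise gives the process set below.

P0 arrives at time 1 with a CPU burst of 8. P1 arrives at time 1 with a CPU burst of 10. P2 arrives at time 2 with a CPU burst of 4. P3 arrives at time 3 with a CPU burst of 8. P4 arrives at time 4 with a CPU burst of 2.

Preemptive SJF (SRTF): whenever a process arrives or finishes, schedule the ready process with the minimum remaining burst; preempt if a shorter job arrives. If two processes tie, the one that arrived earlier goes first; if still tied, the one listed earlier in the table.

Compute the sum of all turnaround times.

Timeline: | idle 0-1 | P0 1-2 | P2 2-6 | P4 6-8 | P0 8-15 | P3 15-23 | P1 23-33 |
Completion: P0=15  P1=33  P2=6  P3=23  P4=8
Turnaround = completion − arrival: P0=14, P1=32, P2=4, P3=20, P4=4
Total turnaround = 14 + 32 + 4 + 20 + 4 = 74

74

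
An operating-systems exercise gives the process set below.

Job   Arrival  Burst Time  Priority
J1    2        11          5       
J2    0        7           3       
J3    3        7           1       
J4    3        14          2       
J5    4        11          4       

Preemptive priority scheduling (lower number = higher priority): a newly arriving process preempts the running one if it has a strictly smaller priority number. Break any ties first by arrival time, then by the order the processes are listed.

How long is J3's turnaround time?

Gantt: | J2 0-3 | J3 3-10 | J4 10-24 | J2 24-28 | J5 28-39 | J1 39-50 |
Completion: J1=50  J2=28  J3=10  J4=24  J5=39
Turnaround (C−A): J1=48  J2=28  J3=7  J4=21  J5=35
Turnaround(J3) = completion − arrival = 10 − 3 = 7

7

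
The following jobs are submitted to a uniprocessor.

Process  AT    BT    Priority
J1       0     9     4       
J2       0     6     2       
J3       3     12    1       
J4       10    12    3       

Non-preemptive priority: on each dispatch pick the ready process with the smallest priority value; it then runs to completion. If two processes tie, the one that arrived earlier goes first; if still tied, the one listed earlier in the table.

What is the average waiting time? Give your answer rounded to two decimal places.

10.25

Gantt: | J2 0-6 | J3 6-18 | J4 18-30 | J1 30-39 |
Completion: J1=39  J2=6  J3=18  J4=30
Turnaround (C−A): J1=39  J2=6  J3=15  J4=20
Waiting times: J1=30, J2=0, J3=3, J4=8
Average waiting = (30+0+3+8) / 4 = 41/4 = 10.25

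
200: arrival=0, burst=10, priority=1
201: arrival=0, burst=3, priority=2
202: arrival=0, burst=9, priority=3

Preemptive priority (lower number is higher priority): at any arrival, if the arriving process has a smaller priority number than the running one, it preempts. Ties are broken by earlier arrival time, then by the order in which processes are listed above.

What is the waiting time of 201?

Timeline: | 200 0-10 | 201 10-13 | 202 13-22 |
Completion: 200=10  201=13  202=22
Turnaround (C−A): 200=10  201=13  202=22
Waiting(201) = turnaround − burst = 13 − 3 = 10

10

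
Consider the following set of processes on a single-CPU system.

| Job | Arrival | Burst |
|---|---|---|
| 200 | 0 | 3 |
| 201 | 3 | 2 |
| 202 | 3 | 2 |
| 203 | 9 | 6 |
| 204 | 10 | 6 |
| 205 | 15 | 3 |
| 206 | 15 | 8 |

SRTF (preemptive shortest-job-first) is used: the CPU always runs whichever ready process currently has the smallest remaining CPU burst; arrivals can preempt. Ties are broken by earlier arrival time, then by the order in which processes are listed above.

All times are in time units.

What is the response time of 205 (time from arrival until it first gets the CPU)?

0

Schedule: | 200 0-3 | 201 3-5 | 202 5-7 | idle 7-9 | 203 9-15 | 205 15-18 | 204 18-24 | 206 24-32 |
Completion: 200=3  201=5  202=7  203=15  204=24  205=18  206=32
Turnaround (C−A): 200=3  201=2  202=4  203=6  204=14  205=3  206=17
Response(205) = first start − arrival = 15 − 15 = 0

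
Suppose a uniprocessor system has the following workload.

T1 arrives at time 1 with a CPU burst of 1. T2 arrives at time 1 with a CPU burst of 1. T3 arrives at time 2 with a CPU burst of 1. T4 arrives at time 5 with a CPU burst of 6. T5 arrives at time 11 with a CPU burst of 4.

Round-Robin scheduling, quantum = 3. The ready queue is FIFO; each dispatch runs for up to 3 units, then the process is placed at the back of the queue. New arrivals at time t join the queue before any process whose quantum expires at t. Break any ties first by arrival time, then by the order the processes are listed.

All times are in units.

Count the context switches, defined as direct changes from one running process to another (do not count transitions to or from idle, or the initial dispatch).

3

Gantt: | idle 0-1 | T1 1-2 | T2 2-3 | T3 3-4 | idle 4-5 | T4 5-11 | T5 11-15 |
Completion: T1=2  T2=3  T3=4  T4=11  T5=15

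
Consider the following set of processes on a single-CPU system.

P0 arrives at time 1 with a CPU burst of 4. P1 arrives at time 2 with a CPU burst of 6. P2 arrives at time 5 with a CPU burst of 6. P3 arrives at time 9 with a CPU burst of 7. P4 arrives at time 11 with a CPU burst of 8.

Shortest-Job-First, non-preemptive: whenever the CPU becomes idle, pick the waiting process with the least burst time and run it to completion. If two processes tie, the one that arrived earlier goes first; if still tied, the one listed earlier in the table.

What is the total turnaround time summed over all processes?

61

Schedule: | idle 0-1 | P0 1-5 | P1 5-11 | P2 11-17 | P3 17-24 | P4 24-32 |
Completion: P0=5  P1=11  P2=17  P3=24  P4=32
Turnaround (C−A): P0=4  P1=9  P2=12  P3=15  P4=21
Turnaround = completion − arrival: P0=4, P1=9, P2=12, P3=15, P4=21
Total turnaround = 4 + 9 + 12 + 15 + 21 = 61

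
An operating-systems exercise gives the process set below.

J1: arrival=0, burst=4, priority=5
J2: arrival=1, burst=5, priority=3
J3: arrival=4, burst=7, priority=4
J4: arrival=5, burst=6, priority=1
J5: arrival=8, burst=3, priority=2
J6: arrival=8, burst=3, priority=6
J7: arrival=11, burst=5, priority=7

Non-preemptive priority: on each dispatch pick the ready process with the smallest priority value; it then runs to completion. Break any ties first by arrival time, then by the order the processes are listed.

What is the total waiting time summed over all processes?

Schedule: | J1 0-4 | J2 4-9 | J4 9-15 | J5 15-18 | J3 18-25 | J6 25-28 | J7 28-33 |
Completion: J1=4  J2=9  J3=25  J4=15  J5=18  J6=28  J7=33
Waiting = turnaround − burst: J1=0, J2=3, J3=14, J4=4, J5=7, J6=17, J7=17
Total waiting = 0 + 3 + 14 + 4 + 7 + 17 + 17 = 62

62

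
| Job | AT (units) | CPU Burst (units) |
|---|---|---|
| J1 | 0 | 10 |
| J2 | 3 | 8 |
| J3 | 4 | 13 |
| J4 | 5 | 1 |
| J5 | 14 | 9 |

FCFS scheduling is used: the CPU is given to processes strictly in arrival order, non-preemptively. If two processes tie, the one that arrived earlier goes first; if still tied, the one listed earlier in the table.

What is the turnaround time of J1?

Timeline: | J1 0-10 | J2 10-18 | J3 18-31 | J4 31-32 | J5 32-41 |
Completion: J1=10  J2=18  J3=31  J4=32  J5=41
Turnaround (C−A): J1=10  J2=15  J3=27  J4=27  J5=27
Turnaround(J1) = completion − arrival = 10 − 0 = 10

10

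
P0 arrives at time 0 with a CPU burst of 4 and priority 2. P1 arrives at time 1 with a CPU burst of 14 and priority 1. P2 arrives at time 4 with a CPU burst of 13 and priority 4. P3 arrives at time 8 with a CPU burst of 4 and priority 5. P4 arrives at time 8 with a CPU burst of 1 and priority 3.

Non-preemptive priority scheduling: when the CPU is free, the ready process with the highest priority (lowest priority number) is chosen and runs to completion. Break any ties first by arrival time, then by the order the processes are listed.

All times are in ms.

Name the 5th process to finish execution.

Gantt: | P0 0-4 | P1 4-18 | P4 18-19 | P2 19-32 | P3 32-36 |
Completion: P0=4  P1=18  P2=32  P3=36  P4=19
Turnaround (C−A): P0=4  P1=17  P2=28  P3=28  P4=11
Finish order: P0 → P1 → P4 → P2 → P3

P3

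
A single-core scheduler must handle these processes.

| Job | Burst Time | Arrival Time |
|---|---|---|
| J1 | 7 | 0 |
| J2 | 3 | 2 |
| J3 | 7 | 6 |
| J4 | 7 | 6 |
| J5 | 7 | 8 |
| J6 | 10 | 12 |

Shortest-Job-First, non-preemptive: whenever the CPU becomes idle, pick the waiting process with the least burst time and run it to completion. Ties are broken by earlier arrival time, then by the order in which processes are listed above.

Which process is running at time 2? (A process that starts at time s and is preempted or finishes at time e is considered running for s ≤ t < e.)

J1

Schedule: | J1 0-7 | J2 7-10 | J3 10-17 | J4 17-24 | J5 24-31 | J6 31-41 |
Completion: J1=7  J2=10  J3=17  J4=24  J5=31  J6=41
Turnaround (C−A): J1=7  J2=8  J3=11  J4=18  J5=23  J6=29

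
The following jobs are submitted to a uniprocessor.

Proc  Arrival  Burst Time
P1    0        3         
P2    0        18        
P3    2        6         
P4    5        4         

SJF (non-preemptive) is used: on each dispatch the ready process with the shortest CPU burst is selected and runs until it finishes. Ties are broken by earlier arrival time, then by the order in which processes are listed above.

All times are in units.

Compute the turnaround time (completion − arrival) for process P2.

Timeline: | P1 0-3 | P3 3-9 | P4 9-13 | P2 13-31 |
Completion: P1=3  P2=31  P3=9  P4=13
Turnaround (C−A): P1=3  P2=31  P3=7  P4=8
Turnaround(P2) = completion − arrival = 31 − 0 = 31

31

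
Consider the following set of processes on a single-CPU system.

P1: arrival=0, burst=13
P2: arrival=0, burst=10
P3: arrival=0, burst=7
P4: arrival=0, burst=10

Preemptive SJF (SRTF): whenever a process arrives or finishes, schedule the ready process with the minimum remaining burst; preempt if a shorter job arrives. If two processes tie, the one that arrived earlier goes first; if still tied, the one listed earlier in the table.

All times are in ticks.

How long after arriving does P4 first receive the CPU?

17

Gantt: | P3 0-7 | P2 7-17 | P4 17-27 | P1 27-40 |
Completion: P1=40  P2=17  P3=7  P4=27
Turnaround (C−A): P1=40  P2=17  P3=7  P4=27
Response(P4) = first start − arrival = 17 − 0 = 17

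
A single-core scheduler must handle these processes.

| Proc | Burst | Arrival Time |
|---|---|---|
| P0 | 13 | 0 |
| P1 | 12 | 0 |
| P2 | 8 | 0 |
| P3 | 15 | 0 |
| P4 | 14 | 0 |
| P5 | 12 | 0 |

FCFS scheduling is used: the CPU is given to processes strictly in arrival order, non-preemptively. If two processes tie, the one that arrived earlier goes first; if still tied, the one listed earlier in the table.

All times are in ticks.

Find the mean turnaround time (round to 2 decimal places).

42.50

Schedule: | P0 0-13 | P1 13-25 | P2 25-33 | P3 33-48 | P4 48-62 | P5 62-74 |
Completion: P0=13  P1=25  P2=33  P3=48  P4=62  P5=74
Turnaround times: P0=13, P1=25, P2=33, P3=48, P4=62, P5=74
Average turnaround = (13+25+33+48+62+74) / 6 = 255/6 = 42.50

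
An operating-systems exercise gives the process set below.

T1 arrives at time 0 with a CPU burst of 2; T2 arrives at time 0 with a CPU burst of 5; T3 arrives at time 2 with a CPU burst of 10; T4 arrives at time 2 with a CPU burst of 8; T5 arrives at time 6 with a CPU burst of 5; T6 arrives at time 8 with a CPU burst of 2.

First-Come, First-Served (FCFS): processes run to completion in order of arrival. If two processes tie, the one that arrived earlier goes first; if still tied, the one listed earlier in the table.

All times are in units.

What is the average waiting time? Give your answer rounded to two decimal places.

10.50

Gantt: | T1 0-2 | T2 2-7 | T3 7-17 | T4 17-25 | T5 25-30 | T6 30-32 |
Completion: T1=2  T2=7  T3=17  T4=25  T5=30  T6=32
Waiting times: T1=0, T2=2, T3=5, T4=15, T5=19, T6=22
Average waiting = (0+2+5+15+19+22) / 6 = 63/6 = 10.50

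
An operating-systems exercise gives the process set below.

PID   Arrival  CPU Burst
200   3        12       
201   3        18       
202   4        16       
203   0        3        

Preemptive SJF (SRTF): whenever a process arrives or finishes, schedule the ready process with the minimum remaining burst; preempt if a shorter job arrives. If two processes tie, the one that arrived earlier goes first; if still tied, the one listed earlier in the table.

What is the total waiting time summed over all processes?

39

Gantt: | 203 0-3 | 200 3-15 | 202 15-31 | 201 31-49 |
Completion: 200=15  201=49  202=31  203=3
Waiting = turnaround − burst: 200=0, 201=28, 202=11, 203=0
Total waiting = 0 + 28 + 11 + 0 = 39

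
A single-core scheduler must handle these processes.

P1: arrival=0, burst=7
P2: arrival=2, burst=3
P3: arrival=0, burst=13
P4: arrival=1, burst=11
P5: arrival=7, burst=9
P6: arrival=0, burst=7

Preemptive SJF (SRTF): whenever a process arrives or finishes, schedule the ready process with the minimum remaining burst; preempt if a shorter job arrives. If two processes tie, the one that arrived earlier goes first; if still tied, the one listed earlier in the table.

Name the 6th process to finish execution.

Timeline: | P1 0-2 | P2 2-5 | P1 5-10 | P6 10-17 | P5 17-26 | P4 26-37 | P3 37-50 |
Completion: P1=10  P2=5  P3=50  P4=37  P5=26  P6=17
Finish order: P2 → P1 → P6 → P5 → P4 → P3

P3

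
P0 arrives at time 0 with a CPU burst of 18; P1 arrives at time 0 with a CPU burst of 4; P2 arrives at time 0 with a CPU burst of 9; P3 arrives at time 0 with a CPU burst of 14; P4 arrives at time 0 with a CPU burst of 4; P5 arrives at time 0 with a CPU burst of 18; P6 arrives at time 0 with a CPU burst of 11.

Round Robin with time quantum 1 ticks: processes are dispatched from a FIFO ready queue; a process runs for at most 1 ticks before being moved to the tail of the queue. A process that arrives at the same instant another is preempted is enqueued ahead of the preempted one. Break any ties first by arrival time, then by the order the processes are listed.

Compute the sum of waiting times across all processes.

306

Schedule: | P0 0-1 | P1 1-2 | P2 2-3 | P3 3-4 | P4 4-5 | P5 5-6 | P6 6-7 | P0 7-8 | P1 8-9 | P2 9-10 | P3 10-11 | P4 11-12 | P5 12-13 | P6 13-14 | P0 14-15 | P1 15-16 | P2 16-17 | P3 17-18 | P4 18-19 | P5 19-20 | P6 20-21 | P0 21-22 | P1 22-23 | P2 23-24 | P3 24-25 | P4 25-26 | P5 26-27 | P6 27-28 | P0 28-29 | P2 29-30 | P3 30-31 | P5 31-32 | P6 32-33 | P0 33-34 | P2 34-35 | P3 35-36 | P5 36-37 | P6 37-38 | P0 38-39 | P2 39-40 | P3 40-41 | P5 41-42 | P6 42-43 | P0 43-44 | P2 44-45 | P3 45-46 | P5 46-47 | P6 47-48 | P0 48-49 | P2 49-50 | P3 50-51 | P5 51-52 | P6 52-53 | P0 53-54 | P3 54-55 | P5 55-56 | P6 56-57 | P0 57-58 | P3 58-59 | P5 59-60 | P6 60-61 | P0 61-62 | P3 62-63 | P5 63-64 | P0 64-65 | P3 65-66 | P5 66-67 | P0 67-68 | P3 68-69 | P5 69-70 | P0 70-71 | P5 71-72 | P0 72-73 | P5 73-74 | P0 74-75 | P5 75-76 | P0 76-77 | P5 77-78 |
Completion: P0=77  P1=23  P2=50  P3=69  P4=26  P5=78  P6=61
Turnaround (C−A): P0=77  P1=23  P2=50  P3=69  P4=26  P5=78  P6=61
Waiting = turnaround − burst: P0=59, P1=19, P2=41, P3=55, P4=22, P5=60, P6=50
Total waiting = 59 + 19 + 41 + 55 + 22 + 60 + 50 = 306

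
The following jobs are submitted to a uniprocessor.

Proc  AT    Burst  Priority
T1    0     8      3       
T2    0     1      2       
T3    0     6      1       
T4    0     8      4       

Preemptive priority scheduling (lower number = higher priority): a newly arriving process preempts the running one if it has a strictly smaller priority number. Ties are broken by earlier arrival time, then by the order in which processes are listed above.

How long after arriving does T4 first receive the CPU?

15

Schedule: | T3 0-6 | T2 6-7 | T1 7-15 | T4 15-23 |
Completion: T1=15  T2=7  T3=6  T4=23
Response(T4) = first start − arrival = 15 − 0 = 15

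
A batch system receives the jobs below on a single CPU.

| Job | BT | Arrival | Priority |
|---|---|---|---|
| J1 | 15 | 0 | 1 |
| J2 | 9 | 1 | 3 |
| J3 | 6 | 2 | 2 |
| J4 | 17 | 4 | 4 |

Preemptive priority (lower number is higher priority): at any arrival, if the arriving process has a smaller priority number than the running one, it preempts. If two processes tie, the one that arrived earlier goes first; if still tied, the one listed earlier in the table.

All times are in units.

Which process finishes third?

Gantt: | J1 0-15 | J3 15-21 | J2 21-30 | J4 30-47 |
Completion: J1=15  J2=30  J3=21  J4=47
Turnaround (C−A): J1=15  J2=29  J3=19  J4=43
Finish order: J1 → J3 → J2 → J4

J2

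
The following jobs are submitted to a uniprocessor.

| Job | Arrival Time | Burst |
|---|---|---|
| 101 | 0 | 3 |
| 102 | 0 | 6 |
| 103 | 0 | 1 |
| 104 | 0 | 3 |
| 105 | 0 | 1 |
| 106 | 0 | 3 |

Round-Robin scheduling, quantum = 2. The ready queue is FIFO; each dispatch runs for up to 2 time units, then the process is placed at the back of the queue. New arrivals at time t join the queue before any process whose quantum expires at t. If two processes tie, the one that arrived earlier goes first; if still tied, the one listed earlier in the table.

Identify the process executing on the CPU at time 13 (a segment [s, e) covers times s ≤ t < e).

Timeline: | 101 0-2 | 102 2-4 | 103 4-5 | 104 5-7 | 105 7-8 | 106 8-10 | 101 10-11 | 102 11-13 | 104 13-14 | 106 14-15 | 102 15-17 |
Completion: 101=11  102=17  103=5  104=14  105=8  106=15

104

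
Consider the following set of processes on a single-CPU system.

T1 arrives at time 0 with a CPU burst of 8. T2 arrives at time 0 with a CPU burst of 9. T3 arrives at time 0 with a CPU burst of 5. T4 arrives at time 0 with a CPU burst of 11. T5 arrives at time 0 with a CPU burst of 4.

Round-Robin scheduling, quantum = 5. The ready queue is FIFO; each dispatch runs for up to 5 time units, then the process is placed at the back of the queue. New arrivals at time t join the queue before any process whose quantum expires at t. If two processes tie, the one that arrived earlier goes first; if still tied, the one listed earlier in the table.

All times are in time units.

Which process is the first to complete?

Timeline: | T1 0-5 | T2 5-10 | T3 10-15 | T4 15-20 | T5 20-24 | T1 24-27 | T2 27-31 | T4 31-37 |
Completion: T1=27  T2=31  T3=15  T4=37  T5=24
Finish order: T3 → T5 → T1 → T2 → T4

T3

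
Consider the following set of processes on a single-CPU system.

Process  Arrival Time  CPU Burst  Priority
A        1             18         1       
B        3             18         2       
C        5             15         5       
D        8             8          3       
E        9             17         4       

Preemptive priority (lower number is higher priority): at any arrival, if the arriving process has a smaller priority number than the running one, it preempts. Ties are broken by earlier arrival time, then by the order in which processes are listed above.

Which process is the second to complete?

Timeline: | idle 0-1 | A 1-19 | B 19-37 | D 37-45 | E 45-62 | C 62-77 |
Completion: A=19  B=37  C=77  D=45  E=62
Turnaround (C−A): A=18  B=34  C=72  D=37  E=53
Finish order: A → B → D → E → C

B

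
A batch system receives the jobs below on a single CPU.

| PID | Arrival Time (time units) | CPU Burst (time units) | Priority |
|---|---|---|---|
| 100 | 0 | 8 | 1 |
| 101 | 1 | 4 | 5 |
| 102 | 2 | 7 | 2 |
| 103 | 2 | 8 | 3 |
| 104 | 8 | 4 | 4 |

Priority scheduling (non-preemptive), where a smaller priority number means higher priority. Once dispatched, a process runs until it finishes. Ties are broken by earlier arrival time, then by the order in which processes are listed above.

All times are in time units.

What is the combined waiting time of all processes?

60

Schedule: | 100 0-8 | 102 8-15 | 103 15-23 | 104 23-27 | 101 27-31 |
Completion: 100=8  101=31  102=15  103=23  104=27
Turnaround (C−A): 100=8  101=30  102=13  103=21  104=19
Waiting = turnaround − burst: 100=0, 101=26, 102=6, 103=13, 104=15
Total waiting = 0 + 26 + 6 + 13 + 15 = 60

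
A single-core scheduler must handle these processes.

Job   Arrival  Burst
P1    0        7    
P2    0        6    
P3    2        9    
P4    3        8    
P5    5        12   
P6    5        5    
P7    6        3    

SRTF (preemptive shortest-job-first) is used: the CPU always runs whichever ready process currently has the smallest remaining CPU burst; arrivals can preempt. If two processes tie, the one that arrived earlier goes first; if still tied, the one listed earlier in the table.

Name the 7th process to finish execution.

P5

Schedule: | P2 0-6 | P7 6-9 | P6 9-14 | P1 14-21 | P4 21-29 | P3 29-38 | P5 38-50 |
Completion: P1=21  P2=6  P3=38  P4=29  P5=50  P6=14  P7=9
Finish order: P2 → P7 → P6 → P1 → P4 → P3 → P5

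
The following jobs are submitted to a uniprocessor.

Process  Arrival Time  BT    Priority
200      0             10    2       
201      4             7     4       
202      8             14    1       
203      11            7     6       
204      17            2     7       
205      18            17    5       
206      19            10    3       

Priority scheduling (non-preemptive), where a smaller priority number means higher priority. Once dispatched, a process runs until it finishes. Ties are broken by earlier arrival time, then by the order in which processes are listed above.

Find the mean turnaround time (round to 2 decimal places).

Gantt: | 200 0-10 | 202 10-24 | 206 24-34 | 201 34-41 | 205 41-58 | 203 58-65 | 204 65-67 |
Completion: 200=10  201=41  202=24  203=65  204=67  205=58  206=34
Turnaround times: 200=10, 201=37, 202=16, 203=54, 204=50, 205=40, 206=15
Average turnaround = (10+37+16+54+50+40+15) / 7 = 222/7 = 31.71

31.71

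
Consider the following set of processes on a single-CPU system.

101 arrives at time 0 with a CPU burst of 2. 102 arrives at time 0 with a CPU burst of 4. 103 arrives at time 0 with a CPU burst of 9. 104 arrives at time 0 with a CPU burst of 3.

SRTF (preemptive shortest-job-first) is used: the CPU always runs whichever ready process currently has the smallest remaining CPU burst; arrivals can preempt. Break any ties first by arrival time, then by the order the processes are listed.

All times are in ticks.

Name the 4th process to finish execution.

Gantt: | 101 0-2 | 104 2-5 | 102 5-9 | 103 9-18 |
Completion: 101=2  102=9  103=18  104=5
Finish order: 101 → 104 → 102 → 103

103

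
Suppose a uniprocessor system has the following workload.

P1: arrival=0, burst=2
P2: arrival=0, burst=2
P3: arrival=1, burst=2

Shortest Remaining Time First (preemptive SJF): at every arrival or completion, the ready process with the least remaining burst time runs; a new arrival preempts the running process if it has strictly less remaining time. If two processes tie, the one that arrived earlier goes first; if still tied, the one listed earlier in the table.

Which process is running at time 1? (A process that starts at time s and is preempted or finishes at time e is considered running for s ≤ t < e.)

Schedule: | P1 0-2 | P2 2-4 | P3 4-6 |
Completion: P1=2  P2=4  P3=6

P1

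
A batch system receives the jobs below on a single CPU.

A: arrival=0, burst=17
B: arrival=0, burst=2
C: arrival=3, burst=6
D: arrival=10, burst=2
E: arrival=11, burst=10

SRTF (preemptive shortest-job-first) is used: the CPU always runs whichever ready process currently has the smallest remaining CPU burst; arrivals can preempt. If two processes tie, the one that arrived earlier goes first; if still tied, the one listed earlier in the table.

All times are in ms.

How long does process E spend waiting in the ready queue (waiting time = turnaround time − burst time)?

1

Schedule: | B 0-2 | A 2-3 | C 3-9 | A 9-10 | D 10-12 | E 12-22 | A 22-37 |
Completion: A=37  B=2  C=9  D=12  E=22
Turnaround (C−A): A=37  B=2  C=6  D=2  E=11
Waiting(E) = turnaround − burst = 11 − 10 = 1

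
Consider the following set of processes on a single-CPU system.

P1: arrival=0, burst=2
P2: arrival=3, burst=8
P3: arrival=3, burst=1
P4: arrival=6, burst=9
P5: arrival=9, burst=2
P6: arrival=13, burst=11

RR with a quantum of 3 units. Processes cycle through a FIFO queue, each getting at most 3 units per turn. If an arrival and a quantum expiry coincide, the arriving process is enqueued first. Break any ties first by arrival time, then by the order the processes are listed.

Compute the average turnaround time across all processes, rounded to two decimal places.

12.17

Timeline: | P1 0-2 | idle 2-3 | P2 3-6 | P3 6-7 | P4 7-10 | P2 10-13 | P5 13-15 | P4 15-18 | P6 18-21 | P2 21-23 | P4 23-26 | P6 26-34 |
Completion: P1=2  P2=23  P3=7  P4=26  P5=15  P6=34
Turnaround (C−A): P1=2  P2=20  P3=4  P4=20  P5=6  P6=21
Turnaround times: P1=2, P2=20, P3=4, P4=20, P5=6, P6=21
Average turnaround = (2+20+4+20+6+21) / 6 = 73/6 = 12.17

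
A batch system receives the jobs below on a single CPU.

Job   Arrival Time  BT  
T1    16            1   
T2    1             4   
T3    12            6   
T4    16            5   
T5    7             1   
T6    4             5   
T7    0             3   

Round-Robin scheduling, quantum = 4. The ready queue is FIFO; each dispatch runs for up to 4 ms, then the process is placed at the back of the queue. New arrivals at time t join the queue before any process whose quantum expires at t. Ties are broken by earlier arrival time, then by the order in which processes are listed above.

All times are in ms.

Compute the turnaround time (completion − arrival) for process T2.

6

Schedule: | T7 0-3 | T2 3-7 | T6 7-11 | T5 11-12 | T6 12-13 | T3 13-17 | T1 17-18 | T4 18-22 | T3 22-24 | T4 24-25 |
Completion: T1=18  T2=7  T3=24  T4=25  T5=12  T6=13  T7=3
Turnaround (C−A): T1=2  T2=6  T3=12  T4=9  T5=5  T6=9  T7=3
Turnaround(T2) = completion − arrival = 7 − 1 = 6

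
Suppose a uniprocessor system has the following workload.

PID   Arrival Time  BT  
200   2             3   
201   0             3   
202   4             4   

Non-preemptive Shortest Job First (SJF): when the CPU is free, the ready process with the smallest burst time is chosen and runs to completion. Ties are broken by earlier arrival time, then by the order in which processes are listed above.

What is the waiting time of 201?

Schedule: | 201 0-3 | 200 3-6 | 202 6-10 |
Completion: 200=6  201=3  202=10
Turnaround (C−A): 200=4  201=3  202=6
Waiting(201) = turnaround − burst = 3 − 3 = 0

0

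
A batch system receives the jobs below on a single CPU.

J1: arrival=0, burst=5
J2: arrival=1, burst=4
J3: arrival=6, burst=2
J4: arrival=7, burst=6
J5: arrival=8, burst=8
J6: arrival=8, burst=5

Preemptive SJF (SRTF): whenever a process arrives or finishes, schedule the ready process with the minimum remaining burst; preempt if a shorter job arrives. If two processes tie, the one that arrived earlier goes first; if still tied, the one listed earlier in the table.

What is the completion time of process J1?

Schedule: | J1 0-5 | J2 5-6 | J3 6-8 | J2 8-11 | J6 11-16 | J4 16-22 | J5 22-30 |
Completion: J1=5  J2=11  J3=8  J4=22  J5=30  J6=16
Turnaround (C−A): J1=5  J2=10  J3=2  J4=15  J5=22  J6=8

5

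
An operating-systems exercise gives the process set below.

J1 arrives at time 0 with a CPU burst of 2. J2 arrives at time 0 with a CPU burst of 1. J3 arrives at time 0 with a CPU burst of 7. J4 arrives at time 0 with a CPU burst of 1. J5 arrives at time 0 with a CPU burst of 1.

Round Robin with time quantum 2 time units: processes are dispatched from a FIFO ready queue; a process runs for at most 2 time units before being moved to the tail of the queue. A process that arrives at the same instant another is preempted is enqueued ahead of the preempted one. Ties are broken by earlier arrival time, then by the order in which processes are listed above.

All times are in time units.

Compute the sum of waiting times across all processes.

Timeline: | J1 0-2 | J2 2-3 | J3 3-5 | J4 5-6 | J5 6-7 | J3 7-12 |
Completion: J1=2  J2=3  J3=12  J4=6  J5=7
Waiting = turnaround − burst: J1=0, J2=2, J3=5, J4=5, J5=6
Total waiting = 0 + 2 + 5 + 5 + 6 = 18

18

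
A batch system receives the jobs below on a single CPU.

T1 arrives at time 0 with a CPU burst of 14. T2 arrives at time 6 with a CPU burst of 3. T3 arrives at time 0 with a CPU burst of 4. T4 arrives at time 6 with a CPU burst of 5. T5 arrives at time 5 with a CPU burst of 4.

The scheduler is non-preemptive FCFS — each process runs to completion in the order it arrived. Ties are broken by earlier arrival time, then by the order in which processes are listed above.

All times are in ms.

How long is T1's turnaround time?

Gantt: | T1 0-14 | T3 14-18 | T5 18-22 | T2 22-25 | T4 25-30 |
Completion: T1=14  T2=25  T3=18  T4=30  T5=22
Turnaround (C−A): T1=14  T2=19  T3=18  T4=24  T5=17
Turnaround(T1) = completion − arrival = 14 − 0 = 14

14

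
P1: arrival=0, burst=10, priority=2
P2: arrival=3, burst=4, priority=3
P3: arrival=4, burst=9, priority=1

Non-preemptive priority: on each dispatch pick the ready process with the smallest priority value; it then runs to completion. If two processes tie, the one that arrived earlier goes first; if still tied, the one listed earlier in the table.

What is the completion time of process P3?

19

Schedule: | P1 0-10 | P3 10-19 | P2 19-23 |
Completion: P1=10  P2=23  P3=19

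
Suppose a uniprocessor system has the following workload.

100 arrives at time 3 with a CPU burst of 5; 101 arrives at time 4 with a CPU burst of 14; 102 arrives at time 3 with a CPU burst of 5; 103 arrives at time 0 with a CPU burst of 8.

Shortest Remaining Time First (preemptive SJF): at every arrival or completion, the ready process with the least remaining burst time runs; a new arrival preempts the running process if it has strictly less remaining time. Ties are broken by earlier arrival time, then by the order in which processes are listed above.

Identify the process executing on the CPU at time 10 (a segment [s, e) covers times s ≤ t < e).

100

Gantt: | 103 0-8 | 100 8-13 | 102 13-18 | 101 18-32 |
Completion: 100=13  101=32  102=18  103=8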